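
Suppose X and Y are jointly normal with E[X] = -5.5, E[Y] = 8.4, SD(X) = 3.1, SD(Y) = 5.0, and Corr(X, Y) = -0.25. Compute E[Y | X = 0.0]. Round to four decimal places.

6.1823

The regression of Y on X has slope ρ·σ_Y/σ_X and passes through (μ_X, μ_Y).
E[Y | X=0.0] = 8.4 + (-0.25)·(5.0/3.1)·(0.0 − (-5.5)) = 8.4 + (-0.403226)·(5.5) = 6.1823.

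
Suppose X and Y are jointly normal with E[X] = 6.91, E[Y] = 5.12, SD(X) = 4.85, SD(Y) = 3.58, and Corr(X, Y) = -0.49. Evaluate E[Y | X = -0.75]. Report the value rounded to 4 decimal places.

The regression of Y on X has slope ρ·σ_Y/σ_X and passes through (μ_X, μ_Y).
E[Y | X=-0.75] = 5.12 + (-0.49)·(3.58/4.85)·(-0.75 − (6.91)) = 5.12 + (-0.361691)·(-7.66) = 7.8906.

7.8906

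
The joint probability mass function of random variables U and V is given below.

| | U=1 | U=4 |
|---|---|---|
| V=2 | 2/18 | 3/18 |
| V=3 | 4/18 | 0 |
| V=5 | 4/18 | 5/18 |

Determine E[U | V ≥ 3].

P(V ≥ 3) = 13/18.
Σ U·P over the event = 1·(4/18) + 1·(4/18) + 4·(5/18) = 14/9.
E[U | V ≥ 3] = (14/9) / (13/18) = 28/13.

28/13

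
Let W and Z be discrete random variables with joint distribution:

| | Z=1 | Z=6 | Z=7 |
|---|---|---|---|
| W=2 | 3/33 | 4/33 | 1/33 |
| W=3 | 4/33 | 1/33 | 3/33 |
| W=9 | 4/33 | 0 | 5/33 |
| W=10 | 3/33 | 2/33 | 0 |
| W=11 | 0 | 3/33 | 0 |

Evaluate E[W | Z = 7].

56/9

P(Z = 7) = 3/11.
Σ W·P over the event = 2·(1/33) + 3·(3/33) + 9·(5/33) = 56/33.
E[W | Z = 7] = (56/33) / (3/11) = 56/9.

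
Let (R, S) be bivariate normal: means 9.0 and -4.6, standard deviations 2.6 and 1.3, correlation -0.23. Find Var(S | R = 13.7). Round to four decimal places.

The conditional variance in a bivariate normal is σ_S²(1 − ρ²), independent of x.
Var(S | R=13.7) = (1.3)²·(1 − (-0.23)²) = 1.69·0.9471 = 1.6006.

1.6006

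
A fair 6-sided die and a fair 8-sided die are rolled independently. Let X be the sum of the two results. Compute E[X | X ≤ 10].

132/19

P(X ≤ 10) = 19/24.
E[X | X ≤ 10] = (11/2) / (19/24) = 132/19.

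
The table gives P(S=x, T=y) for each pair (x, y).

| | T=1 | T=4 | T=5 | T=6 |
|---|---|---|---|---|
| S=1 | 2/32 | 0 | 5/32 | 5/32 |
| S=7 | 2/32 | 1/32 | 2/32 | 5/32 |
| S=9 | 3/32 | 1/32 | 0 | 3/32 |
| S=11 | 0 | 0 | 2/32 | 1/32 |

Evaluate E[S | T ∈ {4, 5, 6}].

P(T ∈ {4, 5, 6}) = 25/32.
Summing S·P(S=x,T=y) over the conditioning event gives 135/32.
E[S | T ∈ {4, 5, 6}] = (135/32) / (25/32) = 27/5.

27/5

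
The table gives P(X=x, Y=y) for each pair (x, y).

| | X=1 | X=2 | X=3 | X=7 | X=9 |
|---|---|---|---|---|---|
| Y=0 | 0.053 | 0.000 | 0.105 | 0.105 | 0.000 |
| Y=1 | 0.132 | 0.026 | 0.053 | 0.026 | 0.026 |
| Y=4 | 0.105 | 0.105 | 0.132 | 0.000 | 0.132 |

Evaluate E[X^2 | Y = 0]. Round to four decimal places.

23.3574

P(Y = 0) = 0.263.
Σ X^2·P over the event = 1·(0.053) + 9·(0.105) + 49·(0.105) = 6.143.
E[X^2 | Y = 0] = (6.143) / (0.263) = 23.3574.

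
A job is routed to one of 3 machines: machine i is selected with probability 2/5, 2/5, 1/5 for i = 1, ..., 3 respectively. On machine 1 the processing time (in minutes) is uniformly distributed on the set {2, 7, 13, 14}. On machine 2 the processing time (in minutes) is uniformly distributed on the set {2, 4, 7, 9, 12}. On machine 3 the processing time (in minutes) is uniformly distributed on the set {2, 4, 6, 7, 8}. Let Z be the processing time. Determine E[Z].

37/5

E[Z | machine 1] = (2+7+13+14)/4 = 9.
E[Z | machine 2] = (2+4+7+9+12)/5 = 34/5.
E[Z | machine 3] = (2+4+6+7+8)/5 = 27/5.
E[Z] = (2/5)·(9) + (2/5)·(34/5) + (1/5)·(27/5) = 37/5.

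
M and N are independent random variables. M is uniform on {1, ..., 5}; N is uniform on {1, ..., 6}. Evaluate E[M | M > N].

P(M > N) = 1/3.
Summing M·P(x,y) over outcomes with M > N gives 4/3.
E[M | M > N] = (4/3) / (1/3) = 4.

4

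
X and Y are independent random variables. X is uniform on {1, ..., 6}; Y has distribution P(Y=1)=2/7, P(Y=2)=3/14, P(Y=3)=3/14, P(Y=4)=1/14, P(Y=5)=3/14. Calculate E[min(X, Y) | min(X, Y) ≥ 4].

9/2

P(min(X, Y) ≥ 4) = 1/7.
Summing min(X,Y)·P(x,y) over outcomes with min(X, Y) ≥ 4 gives 9/14.
E[min(X, Y) | min(X, Y) ≥ 4] = (9/14) / (1/7) = 9/2.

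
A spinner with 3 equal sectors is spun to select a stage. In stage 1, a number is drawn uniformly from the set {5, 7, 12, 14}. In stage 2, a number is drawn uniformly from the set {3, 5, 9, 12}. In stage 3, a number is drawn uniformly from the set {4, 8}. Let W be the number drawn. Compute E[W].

91/12

E[W | stage 1] = (5+7+12+14)/4 = 19/2.
E[W | stage 2] = (3+5+9+12)/4 = 29/4.
E[W | stage 3] = (4+8)/2 = 6.
E[W] = (1/3)·(19/2) + (1/3)·(29/4) + (1/3)·(6) = 91/12.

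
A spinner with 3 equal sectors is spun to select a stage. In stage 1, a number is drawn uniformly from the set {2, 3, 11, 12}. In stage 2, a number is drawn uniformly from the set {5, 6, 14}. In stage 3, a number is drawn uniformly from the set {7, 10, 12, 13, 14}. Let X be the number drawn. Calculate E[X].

398/45

E[X | stage 1] = (2+3+11+12)/4 = 7.
E[X | stage 2] = (5+6+14)/3 = 25/3.
E[X | stage 3] = (7+10+12+13+14)/5 = 56/5.
E[X] = (1/3)·(7) + (1/3)·(25/3) + (1/3)·(56/5) = 398/45.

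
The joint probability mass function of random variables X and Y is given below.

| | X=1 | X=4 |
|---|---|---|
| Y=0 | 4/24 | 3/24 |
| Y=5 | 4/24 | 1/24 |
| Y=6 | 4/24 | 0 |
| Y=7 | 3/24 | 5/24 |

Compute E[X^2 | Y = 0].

P(Y = 0) = 7/24.
Σ X^2·P over the event = 1·(4/24) + 16·(3/24) = 13/6.
E[X^2 | Y = 0] = (13/6) / (7/24) = 52/7.

52/7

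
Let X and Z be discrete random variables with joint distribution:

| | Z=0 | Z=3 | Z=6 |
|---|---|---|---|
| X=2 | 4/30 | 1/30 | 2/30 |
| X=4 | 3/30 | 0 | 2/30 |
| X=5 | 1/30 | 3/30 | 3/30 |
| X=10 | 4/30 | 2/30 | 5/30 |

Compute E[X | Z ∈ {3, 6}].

P(Z ∈ {3, 6}) = 3/5.
Σ X·P over the event = 2·(1/30) + 2·(2/30) + 4·(2/30) + 5·(3/30) + 5·(3/30) + 10·(2/30) + 10·(5/30) = 19/5.
E[X | Z ∈ {3, 6}] = (19/5) / (3/5) = 19/3.

19/3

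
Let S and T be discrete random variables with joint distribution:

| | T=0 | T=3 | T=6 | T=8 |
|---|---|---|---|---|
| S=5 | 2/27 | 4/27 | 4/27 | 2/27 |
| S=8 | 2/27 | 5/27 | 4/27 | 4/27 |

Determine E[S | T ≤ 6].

P(T ≤ 6) = 7/9.
Σ S·P over the event = 5·(2/27) + 5·(4/27) + 5·(4/27) + 8·(2/27) + 8·(5/27) + 8·(4/27) = 46/9.
E[S | T ≤ 6] = (46/9) / (7/9) = 46/7.

46/7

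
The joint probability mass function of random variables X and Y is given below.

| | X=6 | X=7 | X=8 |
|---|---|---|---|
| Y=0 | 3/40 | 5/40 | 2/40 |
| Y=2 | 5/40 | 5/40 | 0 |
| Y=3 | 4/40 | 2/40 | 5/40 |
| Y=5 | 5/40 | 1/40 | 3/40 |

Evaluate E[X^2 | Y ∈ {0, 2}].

453/10

P(Y ∈ {0, 2}) = 1/2.
Σ X^2·P over the event = 36·(3/40) + 36·(5/40) + 49·(5/40) + 49·(5/40) + 64·(2/40) = 453/20.
E[X^2 | Y ∈ {0, 2}] = (453/20) / (1/2) = 453/10.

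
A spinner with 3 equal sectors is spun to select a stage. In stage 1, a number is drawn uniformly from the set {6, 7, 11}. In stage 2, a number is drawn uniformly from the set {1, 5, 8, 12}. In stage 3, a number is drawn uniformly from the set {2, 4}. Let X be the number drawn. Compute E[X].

35/6

E[X | stage 1] = (6+7+11)/3 = 8.
E[X | stage 2] = (1+5+8+12)/4 = 13/2.
E[X | stage 3] = (2+4)/2 = 3.
By the law of total expectation,
E[X] = (1/3)·(8) + (1/3)·(13/2) + (1/3)·(3) = 35/6.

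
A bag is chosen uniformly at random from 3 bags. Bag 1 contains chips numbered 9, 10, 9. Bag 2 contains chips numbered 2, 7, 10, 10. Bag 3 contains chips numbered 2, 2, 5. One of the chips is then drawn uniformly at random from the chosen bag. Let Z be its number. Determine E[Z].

E[Z | bag 1] = (9+10+9)/3 = 28/3.
E[Z | bag 2] = (2+7+10+10)/4 = 29/4.
E[Z | bag 3] = (2+2+5)/3 = 3.
By the law of total expectation,
E[Z] = (1/3)·(28/3) + (1/3)·(29/4) + (1/3)·(3) = 235/36.

235/36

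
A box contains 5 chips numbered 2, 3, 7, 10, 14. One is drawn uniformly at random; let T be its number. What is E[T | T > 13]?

P(T > 13) = 1/5.
Σ over the event: 14·1/5 = 14/5.
E[T | T > 13] = (14/5) / (1/5) = 14.

14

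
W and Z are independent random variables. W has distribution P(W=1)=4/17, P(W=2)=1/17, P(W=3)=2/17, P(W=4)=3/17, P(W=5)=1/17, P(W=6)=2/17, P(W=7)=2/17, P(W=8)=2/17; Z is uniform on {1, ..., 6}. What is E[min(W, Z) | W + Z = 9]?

P(W + Z = 9) = 2/17.
Summing min(W,Z)·P(x,y) over outcomes with W + Z = 9 gives 1/3.
E[min(W, Z) | W + Z = 9] = (1/3) / (2/17) = 17/6.

17/6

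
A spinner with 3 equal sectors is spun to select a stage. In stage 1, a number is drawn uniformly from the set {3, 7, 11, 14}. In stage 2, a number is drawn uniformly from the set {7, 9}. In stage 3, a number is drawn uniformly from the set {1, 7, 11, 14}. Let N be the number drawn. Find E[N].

E[N | stage 1] = (3+7+11+14)/4 = 35/4.
E[N | stage 2] = (7+9)/2 = 8.
E[N | stage 3] = (1+7+11+14)/4 = 33/4.
E[N] = (1/3)·(35/4) + (1/3)·(8) + (1/3)·(33/4) = 25/3.

25/3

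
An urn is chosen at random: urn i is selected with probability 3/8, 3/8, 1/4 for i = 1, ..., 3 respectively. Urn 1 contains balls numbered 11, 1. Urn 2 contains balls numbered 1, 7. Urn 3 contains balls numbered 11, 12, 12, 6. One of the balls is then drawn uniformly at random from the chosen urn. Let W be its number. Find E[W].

E[W | urn 1] = (11+1)/2 = 6.
E[W | urn 2] = (1+7)/2 = 4.
E[W | urn 3] = (11+12+12+6)/4 = 41/4.
E[W] = (3/8)·(6) + (3/8)·(4) + (1/4)·(41/4) = 101/16.

101/16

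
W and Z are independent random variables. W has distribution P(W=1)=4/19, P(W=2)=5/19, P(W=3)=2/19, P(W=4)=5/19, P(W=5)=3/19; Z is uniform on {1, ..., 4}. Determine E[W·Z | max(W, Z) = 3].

26/5

P(max(W, Z) = 3) = 15/76.
Summing WZ·P(x,y) over outcomes with max(W, Z) = 3 gives 39/38.
E[W·Z | max(W, Z) = 3] = (39/38) / (15/76) = 26/5.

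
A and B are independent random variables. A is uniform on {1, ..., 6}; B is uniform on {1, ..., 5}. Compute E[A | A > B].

P(A > B) = 1/2.
Summing A·P(x,y) over outcomes with A > B gives 7/3.
E[A | A > B] = (7/3) / (1/2) = 14/3.

14/3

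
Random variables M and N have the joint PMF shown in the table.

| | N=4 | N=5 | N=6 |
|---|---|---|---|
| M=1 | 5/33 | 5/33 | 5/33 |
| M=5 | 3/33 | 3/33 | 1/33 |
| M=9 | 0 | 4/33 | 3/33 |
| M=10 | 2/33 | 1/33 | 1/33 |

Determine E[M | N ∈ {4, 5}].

106/23

P(N ∈ {4, 5}) = 23/33.
Σ M·P over the event = 1·(5/33) + 1·(5/33) + 5·(3/33) + 5·(3/33) + 9·(4/33) + 10·(2/33) + 10·(1/33) = 106/33.
E[M | N ∈ {4, 5}] = (106/33) / (23/33) = 106/23.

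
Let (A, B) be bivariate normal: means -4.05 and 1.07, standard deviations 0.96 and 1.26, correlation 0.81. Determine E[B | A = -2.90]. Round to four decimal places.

2.2926

For a bivariate normal, E[B | A=x] = μ_B + ρ·(σ_B/σ_A)·(x − μ_A).
E[B | A=-2.90] = 1.07 + (0.81)·(1.26/0.96)·(-2.90 − (-4.05)) = 1.07 + (1.0631)·(1.15) = 2.2926.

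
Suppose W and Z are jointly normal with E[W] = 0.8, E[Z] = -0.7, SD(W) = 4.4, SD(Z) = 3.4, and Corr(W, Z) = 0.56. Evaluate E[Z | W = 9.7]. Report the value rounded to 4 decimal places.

E[Z | W=x] = μ_Z + ρ(σ_Z/σ_W)(x − μ_W) for jointly normal variables.
E[Z | W=9.7] = -0.7 + (0.56)·(3.4/4.4)·(9.7 − (0.8)) = -0.7 + (0.43273)·(8.9) = 3.1513.

3.1513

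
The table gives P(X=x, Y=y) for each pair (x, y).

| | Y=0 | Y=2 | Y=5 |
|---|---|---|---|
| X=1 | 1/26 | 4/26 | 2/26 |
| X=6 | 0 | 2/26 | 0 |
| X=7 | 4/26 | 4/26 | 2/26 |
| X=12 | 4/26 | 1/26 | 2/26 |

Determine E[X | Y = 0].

77/9

P(Y = 0) = 9/26.
Σ X·P over the event = 1·(1/26) + 7·(4/26) + 12·(4/26) = 77/26.
E[X | Y = 0] = (77/26) / (9/26) = 77/9.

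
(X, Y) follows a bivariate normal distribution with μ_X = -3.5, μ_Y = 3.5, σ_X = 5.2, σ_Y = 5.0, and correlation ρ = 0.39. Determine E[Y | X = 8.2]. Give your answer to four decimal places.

For a bivariate normal, E[Y | X=x] = μ_Y + ρ·(σ_Y/σ_X)·(x − μ_X).
E[Y | X=8.2] = 3.5 + (0.39)·(5.0/5.2)·(8.2 − (-3.5)) = 3.5 + (0.375)·(11.7) = 7.8875.

7.8875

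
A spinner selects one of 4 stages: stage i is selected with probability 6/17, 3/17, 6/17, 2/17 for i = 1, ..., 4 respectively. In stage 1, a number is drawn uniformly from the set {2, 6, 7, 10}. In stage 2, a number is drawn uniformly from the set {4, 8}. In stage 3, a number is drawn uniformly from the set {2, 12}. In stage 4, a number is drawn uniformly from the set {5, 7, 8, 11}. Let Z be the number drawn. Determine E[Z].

113/17

E[Z | stage 1] = (2+6+7+10)/4 = 25/4.
E[Z | stage 2] = (4+8)/2 = 6.
E[Z | stage 3] = (2+12)/2 = 7.
E[Z | stage 4] = (5+7+8+11)/4 = 31/4.
By the law of total expectation,
E[Z] = (6/17)·(25/4) + (3/17)·(6) + (6/17)·(7) + (2/17)·(31/4) = 113/17.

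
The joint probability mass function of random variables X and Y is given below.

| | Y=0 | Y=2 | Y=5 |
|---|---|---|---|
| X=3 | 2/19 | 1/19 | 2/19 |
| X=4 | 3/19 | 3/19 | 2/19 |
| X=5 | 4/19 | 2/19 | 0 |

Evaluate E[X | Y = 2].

25/6

P(Y = 2) = 6/19.
Σ X·P over the event = 3·(1/19) + 4·(3/19) + 5·(2/19) = 25/19.
E[X | Y = 2] = (25/19) / (6/19) = 25/6.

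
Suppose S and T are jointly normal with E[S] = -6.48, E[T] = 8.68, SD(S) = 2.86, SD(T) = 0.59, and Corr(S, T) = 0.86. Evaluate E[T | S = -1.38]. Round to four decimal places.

E[T | S=x] = μ_T + ρ(σ_T/σ_S)(x − μ_S) for jointly normal variables.
E[T | S=-1.38] = 8.68 + (0.86)·(0.59/2.86)·(-1.38 − (-6.48)) = 8.68 + (0.17741)·(5.1) = 9.5848.

9.5848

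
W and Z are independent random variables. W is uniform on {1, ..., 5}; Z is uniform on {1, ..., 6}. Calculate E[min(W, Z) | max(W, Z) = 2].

4/3

P(max(W, Z) = 2) = 1/10.
Summing min(W,Z)·P(x,y) over outcomes with max(W, Z) = 2 gives 2/15.
E[min(W, Z) | max(W, Z) = 2] = (2/15) / (1/10) = 4/3.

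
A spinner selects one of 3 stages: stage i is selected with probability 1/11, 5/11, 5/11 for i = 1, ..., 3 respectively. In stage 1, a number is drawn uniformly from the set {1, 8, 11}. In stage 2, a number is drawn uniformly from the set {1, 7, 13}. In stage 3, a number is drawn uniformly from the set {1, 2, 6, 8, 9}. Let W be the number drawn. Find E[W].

203/33

E[W | stage 1] = (1+8+11)/3 = 20/3.
E[W | stage 2] = (1+7+13)/3 = 7.
E[W | stage 3] = (1+2+6+8+9)/5 = 26/5.
E[W] = (1/11)·(20/3) + (5/11)·(7) + (5/11)·(26/5) = 203/33.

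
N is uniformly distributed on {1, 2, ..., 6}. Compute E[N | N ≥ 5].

11/2

Given N ≥ 5, N is equally likely to be any of {5, 6}.
E[N | N ≥ 5] = (5 + 6) / 2 = 11/2.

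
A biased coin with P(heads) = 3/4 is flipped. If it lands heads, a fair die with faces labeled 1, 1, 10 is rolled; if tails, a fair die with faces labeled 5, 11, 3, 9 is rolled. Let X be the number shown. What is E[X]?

19/4

E[X | heads] = (1+1+10)/3 = 4.
E[X | tails] = (5+11+3+9)/4 = 7.
E[X] = (3/4)·(4) + (1/4)·(7) = 19/4.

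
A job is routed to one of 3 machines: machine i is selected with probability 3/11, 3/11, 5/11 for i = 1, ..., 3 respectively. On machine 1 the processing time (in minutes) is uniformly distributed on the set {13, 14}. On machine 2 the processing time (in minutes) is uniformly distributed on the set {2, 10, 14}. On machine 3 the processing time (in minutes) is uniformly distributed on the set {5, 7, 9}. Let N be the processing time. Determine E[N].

203/22

E[N | machine 1] = (13+14)/2 = 27/2.
E[N | machine 2] = (2+10+14)/3 = 26/3.
E[N | machine 3] = (5+7+9)/3 = 7.
E[N] = (3/11)·(27/2) + (3/11)·(26/3) + (5/11)·(7) = 203/22.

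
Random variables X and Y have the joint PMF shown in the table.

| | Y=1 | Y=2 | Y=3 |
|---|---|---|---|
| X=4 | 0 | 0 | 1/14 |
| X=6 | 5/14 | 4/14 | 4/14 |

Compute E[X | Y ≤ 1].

6

P(Y ≤ 1) = 5/14.
Summing X·P(X=x,Y=y) over the conditioning event gives 15/7.
E[X | Y ≤ 1] = (15/7) / (5/14) = 6.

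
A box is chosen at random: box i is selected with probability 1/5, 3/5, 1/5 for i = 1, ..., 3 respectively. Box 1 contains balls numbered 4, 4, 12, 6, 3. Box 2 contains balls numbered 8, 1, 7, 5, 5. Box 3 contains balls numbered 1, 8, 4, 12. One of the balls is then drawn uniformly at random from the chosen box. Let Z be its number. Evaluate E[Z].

553/100

E[Z | box 1] = (4+4+12+6+3)/5 = 29/5.
E[Z | box 2] = (8+1+7+5+5)/5 = 26/5.
E[Z | box 3] = (1+8+4+12)/4 = 25/4.
By the law of total expectation,
E[Z] = (1/5)·(29/5) + (3/5)·(26/5) + (1/5)·(25/4) = 553/100.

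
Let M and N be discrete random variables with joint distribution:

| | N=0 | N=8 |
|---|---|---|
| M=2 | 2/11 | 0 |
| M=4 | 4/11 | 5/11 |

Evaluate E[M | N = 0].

P(N = 0) = 6/11.
Σ M·P over the event = 2·(2/11) + 4·(4/11) = 20/11.
E[M | N = 0] = (20/11) / (6/11) = 10/3.

10/3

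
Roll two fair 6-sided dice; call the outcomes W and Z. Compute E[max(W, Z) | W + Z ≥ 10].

Outcomes with W + Z ≥ 10: (4,6), (5,5), (5,6), (6,4), (6,5), (6,6), each with probability 1/36.
E[max(W, Z) | W + Z ≥ 10] = (6 + 5 + 6 + 6 + 6 + 6) / 6 = 35/6.

35/6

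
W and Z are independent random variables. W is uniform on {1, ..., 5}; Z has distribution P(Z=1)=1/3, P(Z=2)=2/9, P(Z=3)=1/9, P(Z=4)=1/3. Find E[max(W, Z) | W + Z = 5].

11/3

P(W + Z = 5) = 1/5.
Summing max(W,Z)·P(x,y) over outcomes with W + Z = 5 gives 11/15.
E[max(W, Z) | W + Z = 5] = (11/15) / (1/5) = 11/3.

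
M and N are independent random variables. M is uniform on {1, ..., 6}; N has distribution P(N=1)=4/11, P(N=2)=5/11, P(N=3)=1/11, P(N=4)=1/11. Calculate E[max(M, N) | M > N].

196/45

P(M > N) = 15/22.
Summing max(M,N)·P(x,y) over outcomes with M > N gives 98/33.
E[max(M, N) | M > N] = (98/33) / (15/22) = 196/45.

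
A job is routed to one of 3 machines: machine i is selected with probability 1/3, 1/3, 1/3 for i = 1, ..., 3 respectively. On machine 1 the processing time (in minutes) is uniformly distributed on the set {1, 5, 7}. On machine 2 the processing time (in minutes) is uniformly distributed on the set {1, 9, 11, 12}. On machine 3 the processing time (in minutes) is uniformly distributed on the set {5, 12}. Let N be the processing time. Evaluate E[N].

253/36

E[N | machine 1] = (1+5+7)/3 = 13/3.
E[N | machine 2] = (1+9+11+12)/4 = 33/4.
E[N | machine 3] = (5+12)/2 = 17/2.
E[N] = (1/3)·(13/3) + (1/3)·(33/4) + (1/3)·(17/2) = 253/36.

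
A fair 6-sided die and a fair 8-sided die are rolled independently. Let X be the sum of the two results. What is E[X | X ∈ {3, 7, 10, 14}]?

P(X ∈ {3, 7, 10, 14}) = 7/24.
Σ over the event: 3·1/24 + 7·1/8 + 10·5/48 + 14·1/48 = 7/3.
E[X | X ∈ {3, 7, 10, 14}] = (7/3) / (7/24) = 8.

8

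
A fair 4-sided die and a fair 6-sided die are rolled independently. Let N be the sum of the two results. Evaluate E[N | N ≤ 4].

P(N ≤ 4) = 1/4.
Σ over the event: 2·1/24 + 3·1/12 + 4·1/8 = 5/6.
E[N | N ≤ 4] = (5/6) / (1/4) = 10/3.

10/3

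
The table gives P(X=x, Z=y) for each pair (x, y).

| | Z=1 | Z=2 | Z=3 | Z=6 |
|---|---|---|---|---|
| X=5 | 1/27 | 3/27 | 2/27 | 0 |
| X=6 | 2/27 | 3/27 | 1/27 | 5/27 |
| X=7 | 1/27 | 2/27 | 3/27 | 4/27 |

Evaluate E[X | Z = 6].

P(Z = 6) = 1/3.
Σ X·P over the event = 6·(5/27) + 7·(4/27) = 58/27.
E[X | Z = 6] = (58/27) / (1/3) = 58/9.

58/9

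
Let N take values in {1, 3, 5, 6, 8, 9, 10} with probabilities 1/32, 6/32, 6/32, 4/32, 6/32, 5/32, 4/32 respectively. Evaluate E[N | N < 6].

P(N < 6) = 13/32.
Σ over the event: 1·1/32 + 3·3/16 + 5·3/16 = 49/32.
E[N | N < 6] = (49/32) / (13/32) = 49/13.

49/13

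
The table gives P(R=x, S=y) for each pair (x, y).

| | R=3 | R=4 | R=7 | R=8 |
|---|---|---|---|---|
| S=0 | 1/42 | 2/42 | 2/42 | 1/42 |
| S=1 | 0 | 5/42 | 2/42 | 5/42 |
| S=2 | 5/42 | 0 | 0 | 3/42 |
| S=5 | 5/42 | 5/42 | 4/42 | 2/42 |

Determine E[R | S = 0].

P(S = 0) = 1/7.
Σ R·P over the event = 3·(1/42) + 4·(2/42) + 7·(2/42) + 8·(1/42) = 11/14.
E[R | S = 0] = (11/14) / (1/7) = 11/2.

11/2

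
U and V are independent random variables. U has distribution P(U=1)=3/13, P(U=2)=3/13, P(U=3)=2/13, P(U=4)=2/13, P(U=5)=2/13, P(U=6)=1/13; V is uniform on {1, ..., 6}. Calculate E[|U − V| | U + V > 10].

3/4

P(U + V > 10) = 2/39.
Summing |U−V|·P(x,y) over outcomes with U + V > 10 gives 1/26.
E[|U − V| | U + V > 10] = (1/26) / (2/39) = 3/4.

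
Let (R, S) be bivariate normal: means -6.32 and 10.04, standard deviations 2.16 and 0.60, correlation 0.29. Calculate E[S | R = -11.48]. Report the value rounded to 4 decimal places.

9.6243

For a bivariate normal, E[S | R=x] = μ_S + ρ·(σ_S/σ_R)·(x − μ_R).
E[S | R=-11.48] = 10.04 + (0.29)·(0.60/2.16)·(-11.48 − (-6.32)) = 10.04 + (0.080556)·(-5.16) = 9.6243.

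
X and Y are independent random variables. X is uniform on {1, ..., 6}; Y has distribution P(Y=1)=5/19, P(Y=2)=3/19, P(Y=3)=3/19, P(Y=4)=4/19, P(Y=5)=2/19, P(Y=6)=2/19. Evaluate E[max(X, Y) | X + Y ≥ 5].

P(X + Y ≥ 5) = 15/19.
Summing max(X,Y)·P(x,y) over outcomes with X + Y ≥ 5 gives 217/57.
E[max(X, Y) | X + Y ≥ 5] = (217/57) / (15/19) = 217/45.

217/45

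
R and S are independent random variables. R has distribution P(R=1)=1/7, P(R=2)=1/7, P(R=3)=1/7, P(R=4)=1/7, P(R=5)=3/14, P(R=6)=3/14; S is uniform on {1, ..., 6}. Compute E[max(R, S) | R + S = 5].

P(R + S = 5) = 2/21.
Summing max(R,S)·P(x,y) over outcomes with R + S = 5 gives 1/3.
E[max(R, S) | R + S = 5] = (1/3) / (2/21) = 7/2.

7/2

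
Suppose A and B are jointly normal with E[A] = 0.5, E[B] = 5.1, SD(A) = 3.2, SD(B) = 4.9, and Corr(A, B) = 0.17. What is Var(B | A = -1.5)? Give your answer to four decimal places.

23.3161

For a bivariate normal, Var(B | A=x) = σ_B²(1 − ρ²).
Var(B | A=-1.5) = (4.9)²·(1 − (0.17)²) = 24.01·0.9711 = 23.3161.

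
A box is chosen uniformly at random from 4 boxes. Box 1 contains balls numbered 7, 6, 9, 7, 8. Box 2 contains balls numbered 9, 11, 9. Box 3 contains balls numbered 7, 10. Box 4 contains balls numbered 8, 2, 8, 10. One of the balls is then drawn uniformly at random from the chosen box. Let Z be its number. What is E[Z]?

977/120

E[Z | box 1] = (7+6+9+7+8)/5 = 37/5.
E[Z | box 2] = (9+11+9)/3 = 29/3.
E[Z | box 3] = (7+10)/2 = 17/2.
E[Z | box 4] = (8+2+8+10)/4 = 7.
By the law of total expectation,
E[Z] = (1/4)·(37/5) + (1/4)·(29/3) + (1/4)·(17/2) + (1/4)·(7) = 977/120.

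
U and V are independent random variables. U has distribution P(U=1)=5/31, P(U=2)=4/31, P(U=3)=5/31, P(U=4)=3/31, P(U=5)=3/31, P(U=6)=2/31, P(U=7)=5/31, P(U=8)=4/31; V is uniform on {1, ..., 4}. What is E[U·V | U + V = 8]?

P(U + V = 8) = 13/124.
Summing UV·P(x,y) over outcomes with U + V = 8 gives 38/31.
E[U·V | U + V = 8] = (38/31) / (13/124) = 152/13.

152/13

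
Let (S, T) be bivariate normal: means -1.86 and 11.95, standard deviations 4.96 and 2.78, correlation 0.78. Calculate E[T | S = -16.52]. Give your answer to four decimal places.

The regression of T on S has slope ρ·σ_T/σ_S and passes through (μ_S, μ_T).
E[T | S=-16.52] = 11.95 + (0.78)·(2.78/4.96)·(-16.52 − (-1.86)) = 11.95 + (0.437177)·(-14.66) = 5.5410.

5.5410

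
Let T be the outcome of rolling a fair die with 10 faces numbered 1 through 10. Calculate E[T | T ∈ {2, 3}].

P(T ∈ {2, 3}) = 1/5.
Σ over the event: 2·1/10 + 3·1/10 = 1/2.
E[T | T ∈ {2, 3}] = (1/2) / (1/5) = 5/2.

5/2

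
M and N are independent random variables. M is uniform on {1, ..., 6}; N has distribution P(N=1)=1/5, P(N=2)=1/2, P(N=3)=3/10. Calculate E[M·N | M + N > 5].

334/31

P(M + N > 5) = 31/60.
Summing MN·P(x,y) over outcomes with M + N > 5 gives 167/30.
E[M·N | M + N > 5] = (167/30) / (31/60) = 334/31.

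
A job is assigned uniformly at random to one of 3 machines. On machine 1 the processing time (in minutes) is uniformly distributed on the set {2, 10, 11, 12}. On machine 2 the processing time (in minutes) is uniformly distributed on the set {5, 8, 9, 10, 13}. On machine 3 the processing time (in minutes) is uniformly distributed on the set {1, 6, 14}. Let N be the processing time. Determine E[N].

33/4

E[N | machine 1] = (2+10+11+12)/4 = 35/4.
E[N | machine 2] = (5+8+9+10+13)/5 = 9.
E[N | machine 3] = (1+6+14)/3 = 7.
By the law of total expectation,
E[N] = (1/3)·(35/4) + (1/3)·(9) + (1/3)·(7) = 33/4.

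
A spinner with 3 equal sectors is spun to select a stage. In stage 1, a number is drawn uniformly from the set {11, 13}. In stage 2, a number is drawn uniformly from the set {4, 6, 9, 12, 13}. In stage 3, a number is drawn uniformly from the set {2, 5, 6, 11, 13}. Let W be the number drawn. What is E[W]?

47/5

E[W | stage 1] = (11+13)/2 = 12.
E[W | stage 2] = (4+6+9+12+13)/5 = 44/5.
E[W | stage 3] = (2+5+6+11+13)/5 = 37/5.
E[W] = (1/3)·(12) + (1/3)·(44/5) + (1/3)·(37/5) = 47/5.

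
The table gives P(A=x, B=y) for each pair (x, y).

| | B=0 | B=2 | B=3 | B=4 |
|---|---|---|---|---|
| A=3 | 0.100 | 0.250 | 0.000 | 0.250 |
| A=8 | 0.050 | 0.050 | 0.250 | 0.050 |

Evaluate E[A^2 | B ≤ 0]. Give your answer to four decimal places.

P(B ≤ 0) = 0.150.
Σ A^2·P over the event = 9·(0.100) + 64·(0.050) = 4.100.
E[A^2 | B ≤ 0] = (4.100) / (0.150) = 27.3333.

27.3333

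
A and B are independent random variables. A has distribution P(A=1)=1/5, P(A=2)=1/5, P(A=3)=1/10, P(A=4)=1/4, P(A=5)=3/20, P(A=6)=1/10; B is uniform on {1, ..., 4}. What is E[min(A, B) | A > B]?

90/43

P(A > B) = 43/80.
Summing min(A,B)·P(x,y) over outcomes with A > B gives 9/8.
E[min(A, B) | A > B] = (9/8) / (43/80) = 90/43.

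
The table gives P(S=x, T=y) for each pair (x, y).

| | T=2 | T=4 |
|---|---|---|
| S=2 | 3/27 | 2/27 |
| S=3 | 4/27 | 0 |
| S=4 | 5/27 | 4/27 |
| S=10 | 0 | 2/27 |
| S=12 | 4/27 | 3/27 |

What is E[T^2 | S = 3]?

4

P(S = 3) = 4/27.
Summing T^2·P(S=x,T=y) over the conditioning event gives 16/27.
E[T^2 | S = 3] = (16/27) / (4/27) = 4.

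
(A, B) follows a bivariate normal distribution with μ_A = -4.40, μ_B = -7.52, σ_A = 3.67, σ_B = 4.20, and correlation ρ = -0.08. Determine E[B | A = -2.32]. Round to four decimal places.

-7.7104

E[B | A=x] = μ_B + ρ(σ_B/σ_A)(x − μ_A) for jointly normal variables.
E[B | A=-2.32] = -7.52 + (-0.08)·(4.20/3.67)·(-2.32 − (-4.40)) = -7.52 + (-0.091553)·(2.08) = -7.7104.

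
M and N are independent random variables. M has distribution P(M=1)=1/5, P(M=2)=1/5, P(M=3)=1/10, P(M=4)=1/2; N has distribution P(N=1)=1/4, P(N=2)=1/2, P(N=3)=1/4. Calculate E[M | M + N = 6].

43/11

P(M + N = 6) = 11/40.
Summing M·P(x,y) over outcomes with M + N = 6 gives 43/40.
E[M | M + N = 6] = (43/40) / (11/40) = 43/11.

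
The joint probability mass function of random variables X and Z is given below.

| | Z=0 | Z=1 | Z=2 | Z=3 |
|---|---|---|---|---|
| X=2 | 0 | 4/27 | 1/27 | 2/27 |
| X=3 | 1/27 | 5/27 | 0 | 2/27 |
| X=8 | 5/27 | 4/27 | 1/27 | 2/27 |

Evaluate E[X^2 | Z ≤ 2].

34

P(Z ≤ 2) = 7/9.
Σ X^2·P over the event = 4·(4/27) + 4·(1/27) + 9·(1/27) + 9·(5/27) + 64·(5/27) + 64·(4/27) + 64·(1/27) = 238/9.
E[X^2 | Z ≤ 2] = (238/9) / (7/9) = 34.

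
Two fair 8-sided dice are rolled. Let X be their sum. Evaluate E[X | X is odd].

P(X is odd) = 1/2.
Σ over the event: 3·1/32 + 5·1/16 + 7·3/32 + 9·1/8 + 11·3/32 + 13·1/16 + 15·1/32 = 9/2.
E[X | X is odd] = (9/2) / (1/2) = 9.

9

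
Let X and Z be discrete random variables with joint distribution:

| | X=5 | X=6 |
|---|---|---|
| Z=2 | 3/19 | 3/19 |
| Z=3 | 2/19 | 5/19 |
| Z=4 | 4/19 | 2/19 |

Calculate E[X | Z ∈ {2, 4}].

65/12

P(Z ∈ {2, 4}) = 12/19.
Summing X·P(X=x,Z=y) over the conditioning event gives 65/19.
E[X | Z ∈ {2, 4}] = (65/19) / (12/19) = 65/12.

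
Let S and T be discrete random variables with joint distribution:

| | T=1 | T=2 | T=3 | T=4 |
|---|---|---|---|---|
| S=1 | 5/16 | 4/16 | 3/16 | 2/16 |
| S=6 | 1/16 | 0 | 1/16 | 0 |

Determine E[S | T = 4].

P(T = 4) = 1/8.
Σ S·P over the event = 1·(2/16) = 1/8.
E[S | T = 4] = (1/8) / (1/8) = 1.

1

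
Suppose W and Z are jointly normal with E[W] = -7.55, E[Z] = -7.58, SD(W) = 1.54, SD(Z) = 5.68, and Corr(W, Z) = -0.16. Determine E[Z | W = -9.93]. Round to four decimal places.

-6.1755

The regression of Z on W has slope ρ·σ_Z/σ_W and passes through (μ_W, μ_Z).
E[Z | W=-9.93] = -7.58 + (-0.16)·(5.68/1.54)·(-9.93 − (-7.55)) = -7.58 + (-0.59013)·(-2.38) = -6.1755.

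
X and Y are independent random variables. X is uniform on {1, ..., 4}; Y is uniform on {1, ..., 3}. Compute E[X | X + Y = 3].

Outcomes with X + Y = 3: (1,2), (2,1), each with probability 1/12.
E[X | X + Y = 3] = (1 + 2) / 2 = 3/2.

3/2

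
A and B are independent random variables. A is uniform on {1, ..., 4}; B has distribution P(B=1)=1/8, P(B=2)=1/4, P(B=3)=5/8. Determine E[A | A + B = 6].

23/7

P(A + B = 6) = 7/32.
Summing A·P(x,y) over outcomes with A + B = 6 gives 23/32.
E[A | A + B = 6] = (23/32) / (7/32) = 23/7.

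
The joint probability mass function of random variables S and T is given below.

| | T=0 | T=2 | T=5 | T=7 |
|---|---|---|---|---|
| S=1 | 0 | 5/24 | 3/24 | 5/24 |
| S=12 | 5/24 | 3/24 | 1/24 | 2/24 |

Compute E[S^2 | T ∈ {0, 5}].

289/3

P(T ∈ {0, 5}) = 3/8.
Σ S^2·P over the event = 1·(3/24) + 144·(5/24) + 144·(1/24) = 289/8.
E[S^2 | T ∈ {0, 5}] = (289/8) / (3/8) = 289/3.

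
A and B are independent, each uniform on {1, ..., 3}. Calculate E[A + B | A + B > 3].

P(A + B > 3) = 2/3.
Summing (A+B)·P(x,y) over outcomes with A + B > 3 gives 28/9.
E[A + B | A + B > 3] = (28/9) / (2/3) = 14/3.

14/3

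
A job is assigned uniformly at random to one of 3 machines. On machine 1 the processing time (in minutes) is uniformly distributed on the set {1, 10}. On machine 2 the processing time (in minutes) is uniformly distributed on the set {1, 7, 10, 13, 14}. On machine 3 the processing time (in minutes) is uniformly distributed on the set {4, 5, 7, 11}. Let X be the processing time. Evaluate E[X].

E[X | machine 1] = (1+10)/2 = 11/2.
E[X | machine 2] = (1+7+10+13+14)/5 = 9.
E[X | machine 3] = (4+5+7+11)/4 = 27/4.
E[X] = (1/3)·(11/2) + (1/3)·(9) + (1/3)·(27/4) = 85/12.

85/12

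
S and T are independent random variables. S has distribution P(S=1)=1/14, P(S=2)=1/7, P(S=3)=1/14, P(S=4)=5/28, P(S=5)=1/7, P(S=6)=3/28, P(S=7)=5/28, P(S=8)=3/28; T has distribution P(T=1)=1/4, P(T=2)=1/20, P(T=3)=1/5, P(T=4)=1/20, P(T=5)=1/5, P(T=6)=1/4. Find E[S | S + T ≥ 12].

P(S + T ≥ 12) = 9/56.
Summing S·P(x,y) over outcomes with S + T ≥ 12 gives 129/112.
E[S | S + T ≥ 12] = (129/112) / (9/56) = 43/6.

43/6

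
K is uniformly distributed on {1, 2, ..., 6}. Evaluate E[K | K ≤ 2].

Given K ≤ 2, K is equally likely to be any of {1, 2}.
E[K | K ≤ 2] = (1 + 2) / 2 = 3/2.

3/2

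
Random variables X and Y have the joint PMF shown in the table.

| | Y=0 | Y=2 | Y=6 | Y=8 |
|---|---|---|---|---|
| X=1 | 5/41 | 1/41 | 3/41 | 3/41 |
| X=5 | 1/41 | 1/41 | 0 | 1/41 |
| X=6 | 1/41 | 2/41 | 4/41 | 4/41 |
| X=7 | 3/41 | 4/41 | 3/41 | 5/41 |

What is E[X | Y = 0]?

37/10

P(Y = 0) = 10/41.
Σ X·P over the event = 1·(5/41) + 5·(1/41) + 6·(1/41) + 7·(3/41) = 37/41.
E[X | Y = 0] = (37/41) / (10/41) = 37/10.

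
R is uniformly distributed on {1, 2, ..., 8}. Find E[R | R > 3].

Given R > 3, R is equally likely to be any of {4, 5, 6, 7, 8}.
E[R | R > 3] = (4 + 5 + 6 + 7 + 8) / 5 = 6.

6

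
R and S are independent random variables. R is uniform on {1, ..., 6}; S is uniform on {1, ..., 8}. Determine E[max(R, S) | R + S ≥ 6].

112/19

P(R + S ≥ 6) = 19/24.
Summing max(R,S)·P(x,y) over outcomes with R + S ≥ 6 gives 14/3.
E[max(R, S) | R + S ≥ 6] = (14/3) / (19/24) = 112/19.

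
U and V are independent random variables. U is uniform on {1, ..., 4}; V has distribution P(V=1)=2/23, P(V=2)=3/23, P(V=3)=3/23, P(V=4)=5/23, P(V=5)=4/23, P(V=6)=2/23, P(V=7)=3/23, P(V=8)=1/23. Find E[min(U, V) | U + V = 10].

19/6

P(U + V = 10) = 3/46.
Summing min(U,V)·P(x,y) over outcomes with U + V = 10 gives 19/92.
E[min(U, V) | U + V = 10] = (19/92) / (3/46) = 19/6.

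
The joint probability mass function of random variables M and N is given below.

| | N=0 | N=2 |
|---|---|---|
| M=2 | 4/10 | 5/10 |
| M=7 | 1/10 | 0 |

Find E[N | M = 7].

P(M = 7) = 1/10.
Σ N·P over the event = 0·(1/10) = 0.
E[N | M = 7] = (0) / (1/10) = 0.

0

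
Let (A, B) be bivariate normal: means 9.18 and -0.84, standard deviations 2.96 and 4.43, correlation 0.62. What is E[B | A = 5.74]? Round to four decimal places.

For a bivariate normal, E[B | A=x] = μ_B + ρ·(σ_B/σ_A)·(x − μ_A).
E[B | A=5.74] = -0.84 + (0.62)·(4.43/2.96)·(5.74 − (9.18)) = -0.84 + (0.92791)·(-3.44) = -4.0320.

-4.0320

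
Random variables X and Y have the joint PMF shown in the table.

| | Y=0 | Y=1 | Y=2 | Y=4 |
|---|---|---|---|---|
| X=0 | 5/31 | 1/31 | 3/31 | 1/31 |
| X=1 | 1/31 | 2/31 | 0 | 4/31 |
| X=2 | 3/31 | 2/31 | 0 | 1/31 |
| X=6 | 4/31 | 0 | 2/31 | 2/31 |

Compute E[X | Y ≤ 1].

37/18

P(Y ≤ 1) = 18/31.
Σ X·P over the event = 0·(5/31) + 0·(1/31) + 1·(1/31) + 1·(2/31) + 2·(3/31) + 2·(2/31) + 6·(4/31) = 37/31.
E[X | Y ≤ 1] = (37/31) / (18/31) = 37/18.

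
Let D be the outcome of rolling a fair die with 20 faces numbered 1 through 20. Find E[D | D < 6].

3

Given D < 6, D is equally likely to be any of {1, 2, 3, 4, 5}.
E[D | D < 6] = (1 + 2 + 3 + 4 + 5) / 5 = 3.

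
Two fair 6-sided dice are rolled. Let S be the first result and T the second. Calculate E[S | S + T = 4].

Outcomes with S + T = 4: (1,3), (2,2), (3,1), each with probability 1/36.
E[S | S + T = 4] = (1 + 2 + 3) / 3 = 2.

2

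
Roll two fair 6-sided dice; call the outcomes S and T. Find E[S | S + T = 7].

7/2

Outcomes with S + T = 7: (1,6), (2,5), (3,4), (4,3), (5,2), (6,1), each with probability 1/36.
E[S | S + T = 7] = (1 + 2 + 3 + 4 + 5 + 6) / 6 = 7/2.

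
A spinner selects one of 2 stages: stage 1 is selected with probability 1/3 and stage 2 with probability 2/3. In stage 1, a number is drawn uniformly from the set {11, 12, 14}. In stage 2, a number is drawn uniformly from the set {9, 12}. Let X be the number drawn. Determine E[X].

E[X | stage 1] = (11+12+14)/3 = 37/3.
E[X | stage 2] = (9+12)/2 = 21/2.
By the law of total expectation,
E[X] = (1/3)·(37/3) + (2/3)·(21/2) = 100/9.

100/9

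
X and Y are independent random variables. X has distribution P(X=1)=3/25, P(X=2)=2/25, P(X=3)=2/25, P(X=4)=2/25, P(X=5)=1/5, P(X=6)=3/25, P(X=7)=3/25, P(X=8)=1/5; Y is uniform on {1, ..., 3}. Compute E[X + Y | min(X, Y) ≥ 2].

P(min(X, Y) ≥ 2) = 44/75.
Summing (X+Y)·P(x,y) over outcomes with min(X, Y) ≥ 2 gives 118/25.
E[X + Y | min(X, Y) ≥ 2] = (118/25) / (44/75) = 177/22.

177/22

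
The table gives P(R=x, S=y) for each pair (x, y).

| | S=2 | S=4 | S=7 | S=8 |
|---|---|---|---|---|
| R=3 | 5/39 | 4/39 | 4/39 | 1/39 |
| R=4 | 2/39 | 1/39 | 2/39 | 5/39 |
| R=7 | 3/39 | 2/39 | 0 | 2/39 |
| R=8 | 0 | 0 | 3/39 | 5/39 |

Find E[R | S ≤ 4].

P(S ≤ 4) = 17/39.
Σ R·P over the event = 3·(5/39) + 3·(4/39) + 4·(2/39) + 4·(1/39) + 7·(3/39) + 7·(2/39) = 74/39.
E[R | S ≤ 4] = (74/39) / (17/39) = 74/17.

74/17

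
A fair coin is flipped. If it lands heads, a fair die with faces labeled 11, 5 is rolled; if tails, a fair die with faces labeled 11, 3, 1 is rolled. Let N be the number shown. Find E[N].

13/2

E[N | heads] = (11+5)/2 = 8.
E[N | tails] = (11+3+1)/3 = 5.
E[N] = (1/2)·(8) + (1/2)·(5) = 13/2.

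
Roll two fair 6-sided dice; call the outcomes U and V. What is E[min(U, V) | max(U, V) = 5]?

25/9

P(max(U, V) = 5) = 1/4.
Summing min(U,V)·P(x,y) over outcomes with max(U, V) = 5 gives 25/36.
E[min(U, V) | max(U, V) = 5] = (25/36) / (1/4) = 25/9.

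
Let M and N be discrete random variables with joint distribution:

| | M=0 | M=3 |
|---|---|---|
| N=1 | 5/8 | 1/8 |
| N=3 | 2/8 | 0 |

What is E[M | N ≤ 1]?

P(N ≤ 1) = 3/4.
Summing M·P(M=x,N=y) over the conditioning event gives 3/8.
E[M | N ≤ 1] = (3/8) / (3/4) = 1/2.

1/2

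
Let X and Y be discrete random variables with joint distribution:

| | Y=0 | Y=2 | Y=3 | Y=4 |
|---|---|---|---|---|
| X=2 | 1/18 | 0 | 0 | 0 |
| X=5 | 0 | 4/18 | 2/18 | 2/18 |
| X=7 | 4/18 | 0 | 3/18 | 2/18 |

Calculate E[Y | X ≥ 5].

P(X ≥ 5) = 17/18.
Σ Y·P over the event = 2·(4/18) + 3·(2/18) + 4·(2/18) + 0·(4/18) + 3·(3/18) + 4·(2/18) = 13/6.
E[Y | X ≥ 5] = (13/6) / (17/18) = 39/17.

39/17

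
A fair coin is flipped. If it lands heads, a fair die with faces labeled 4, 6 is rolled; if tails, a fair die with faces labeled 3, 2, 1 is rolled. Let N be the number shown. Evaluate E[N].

E[N | heads] = (4+6)/2 = 5.
E[N | tails] = (3+2+1)/3 = 2.
By the law of total expectation,
E[N] = (1/2)·(5) + (1/2)·(2) = 7/2.

7/2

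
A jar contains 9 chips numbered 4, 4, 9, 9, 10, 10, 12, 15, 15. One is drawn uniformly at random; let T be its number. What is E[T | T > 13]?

P(T > 13) = 2/9.
Σ over the event: 15·2/9 = 10/3.
E[T | T > 13] = (10/3) / (2/9) = 15.

15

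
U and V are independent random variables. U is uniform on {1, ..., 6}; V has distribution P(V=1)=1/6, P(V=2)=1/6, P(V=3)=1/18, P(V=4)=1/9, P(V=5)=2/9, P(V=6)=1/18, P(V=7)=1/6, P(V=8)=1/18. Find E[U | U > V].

175/38

P(U > V) = 19/54.
Summing U·P(x,y) over outcomes with U > V gives 175/108.
E[U | U > V] = (175/108) / (19/54) = 175/38.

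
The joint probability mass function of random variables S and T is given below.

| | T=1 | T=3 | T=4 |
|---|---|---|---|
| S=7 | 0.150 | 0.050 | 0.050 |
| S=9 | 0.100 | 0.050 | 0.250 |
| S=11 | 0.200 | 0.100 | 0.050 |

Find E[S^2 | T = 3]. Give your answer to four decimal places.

93.0000

P(T = 3) = 0.200.
Σ S^2·P over the event = 49·(0.050) + 81·(0.050) + 121·(0.100) = 18.600.
E[S^2 | T = 3] = (18.600) / (0.200) = 93.0000.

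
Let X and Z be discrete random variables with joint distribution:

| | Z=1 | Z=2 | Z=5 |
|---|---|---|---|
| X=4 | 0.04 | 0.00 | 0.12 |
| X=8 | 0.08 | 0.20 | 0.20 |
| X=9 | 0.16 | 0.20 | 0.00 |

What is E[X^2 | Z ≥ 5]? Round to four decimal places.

P(Z ≥ 5) = 0.32.
Σ X^2·P over the event = 16·(0.12) + 64·(0.20) = 14.72.
E[X^2 | Z ≥ 5] = (14.72) / (0.32) = 46.0000.

46.0000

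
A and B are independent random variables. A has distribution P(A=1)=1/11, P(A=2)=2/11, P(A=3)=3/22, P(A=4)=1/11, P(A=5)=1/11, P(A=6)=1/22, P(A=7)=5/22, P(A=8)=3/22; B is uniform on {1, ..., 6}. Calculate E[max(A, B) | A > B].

474/77

P(A > B) = 7/12.
Summing max(A,B)·P(x,y) over outcomes with A > B gives 79/22.
E[max(A, B) | A > B] = (79/22) / (7/12) = 474/77.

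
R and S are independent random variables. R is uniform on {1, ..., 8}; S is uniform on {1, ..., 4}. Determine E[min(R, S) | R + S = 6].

2

Outcomes with R + S = 6: (2,4), (3,3), (4,2), (5,1), each with probability 1/32.
E[min(R, S) | R + S = 6] = (2 + 3 + 2 + 1) / 4 = 2.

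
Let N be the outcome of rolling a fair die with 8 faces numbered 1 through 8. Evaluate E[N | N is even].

5

Given N is even, N is equally likely to be any of {2, 4, 6, 8}.
E[N | N is even] = (2 + 4 + 6 + 8) / 4 = 5.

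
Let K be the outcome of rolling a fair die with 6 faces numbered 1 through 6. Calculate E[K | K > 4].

11/2

Given K > 4, K is equally likely to be any of {5, 6}.
E[K | K > 4] = (5 + 6) / 2 = 11/2.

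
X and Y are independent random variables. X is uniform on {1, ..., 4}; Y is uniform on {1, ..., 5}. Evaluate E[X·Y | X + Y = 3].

2

Outcomes with X + Y = 3: (1,2), (2,1), each with probability 1/20.
E[X·Y | X + Y = 3] = (2 + 2) / 2 = 2.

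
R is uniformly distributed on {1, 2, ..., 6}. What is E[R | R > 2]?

9/2

Given R > 2, R is equally likely to be any of {3, 4, 5, 6}.
E[R | R > 2] = (3 + 4 + 5 + 6) / 4 = 9/2.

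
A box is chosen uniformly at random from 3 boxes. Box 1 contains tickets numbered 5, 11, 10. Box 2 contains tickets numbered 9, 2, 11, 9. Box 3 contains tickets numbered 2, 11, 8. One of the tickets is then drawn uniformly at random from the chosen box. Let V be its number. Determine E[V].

281/36

E[V | box 1] = (5+11+10)/3 = 26/3.
E[V | box 2] = (9+2+11+9)/4 = 31/4.
E[V | box 3] = (2+11+8)/3 = 7.
By the law of total expectation,
E[V] = (1/3)·(26/3) + (1/3)·(31/4) + (1/3)·(7) = 281/36.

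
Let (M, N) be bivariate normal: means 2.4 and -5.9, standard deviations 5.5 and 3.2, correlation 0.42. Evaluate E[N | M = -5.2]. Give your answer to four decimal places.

-7.7572

The regression of N on M has slope ρ·σ_N/σ_M and passes through (μ_M, μ_N).
E[N | M=-5.2] = -5.9 + (0.42)·(3.2/5.5)·(-5.2 − (2.4)) = -5.9 + (0.244364)·(-7.6) = -7.7572.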